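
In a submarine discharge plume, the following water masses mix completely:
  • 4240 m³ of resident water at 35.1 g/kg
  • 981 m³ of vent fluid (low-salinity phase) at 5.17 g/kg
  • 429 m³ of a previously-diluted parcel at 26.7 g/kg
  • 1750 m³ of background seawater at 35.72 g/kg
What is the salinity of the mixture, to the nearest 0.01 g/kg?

30.79 g/kg

Salt balance:
salt = 4,240×35.1 + 981×5.17 + 429×26.7 + 1,750×35.72 = 148,824 + 5,071.77 + 11,454.3 + 62,510 = 227,860.07
volume = 4,240 + 981 + 429 + 1,750 = 7,400 m³
S = 227,860.07 / 7,400 = 30.7919 g/kg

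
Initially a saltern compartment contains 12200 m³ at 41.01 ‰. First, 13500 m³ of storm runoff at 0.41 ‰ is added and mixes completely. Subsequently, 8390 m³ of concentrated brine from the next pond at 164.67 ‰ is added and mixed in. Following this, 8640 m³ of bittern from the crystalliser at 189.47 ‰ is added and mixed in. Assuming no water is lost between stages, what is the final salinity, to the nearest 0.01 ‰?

By conservation of dissolved salt,
Initial salt = 12,200×41.01 = 500,322
After stage 1: salt = 500,322 + 13,500×0.41 = 505,857; volume = 25,700 m³; S = 19.683 ‰
After stage 2: salt = 505,857 + 8,390×164.67 = 1,887,438.3; volume = 34,090 m³; S = 55.366 ‰
After stage 3: salt = 1,887,438.3 + 8,640×189.47 = 3,524,459.1; volume = 42,730 m³
S = 3,524,459.1 / 42,730 = 82.4821 ‰

82.48 ‰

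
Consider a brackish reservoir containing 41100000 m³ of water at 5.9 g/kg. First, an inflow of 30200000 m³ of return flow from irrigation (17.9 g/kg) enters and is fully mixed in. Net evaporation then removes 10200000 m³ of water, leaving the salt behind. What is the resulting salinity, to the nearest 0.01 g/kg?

12.82 g/kg

After mixing: salt = 41,100,000×5.9 + 30,200,000×17.9 = 783,070,000; volume = 71,300,000 m³
After evaporation: salt unchanged = 783,070,000; volume = 71,300,000 − 10,200,000 = 61,100,000 m³
S = 783,070,000 / 61,100,000 = 12.8162 g/kg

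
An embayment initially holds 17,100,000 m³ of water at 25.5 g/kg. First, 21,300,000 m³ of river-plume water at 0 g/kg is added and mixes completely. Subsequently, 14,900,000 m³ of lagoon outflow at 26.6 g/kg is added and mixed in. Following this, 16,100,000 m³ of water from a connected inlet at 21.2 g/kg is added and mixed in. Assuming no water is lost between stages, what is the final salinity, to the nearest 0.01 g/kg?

Total salt / total volume:
Initial salt = 17,100,000×25.5 = 436,050,000
After stage 1: salt = 436,050,000 + 21,300,000×0 = 436,050,000; volume = 38,400,000 m³; S = 11.355 g/kg
After stage 2: salt = 436,050,000 + 14,900,000×26.6 = 832,390,000; volume = 53,300,000 m³; S = 15.617 g/kg
After stage 3: salt = 832,390,000 + 16,100,000×21.2 = 1,173,710,000; volume = 69,400,000 m³
S = 1,173,710,000 / 69,400,000 = 16.9122 g/kg

16.91 g/kg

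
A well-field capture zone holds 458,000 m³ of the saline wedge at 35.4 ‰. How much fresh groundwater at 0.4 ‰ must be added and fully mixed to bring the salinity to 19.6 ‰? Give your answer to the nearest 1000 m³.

Salt balance: 458,000×35.4 + V×0.4 = (458,000+V)×19.6
16,213,200 + 0.4V = 8,976,800 + 19.6V
7,236,400 = 19.2V
V = 376,895.83 m³

377000 m³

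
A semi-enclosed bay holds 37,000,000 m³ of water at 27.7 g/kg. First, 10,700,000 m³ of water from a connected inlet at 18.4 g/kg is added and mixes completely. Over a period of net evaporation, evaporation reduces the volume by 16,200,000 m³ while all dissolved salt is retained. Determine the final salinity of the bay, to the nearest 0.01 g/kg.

After mixing: salt = 37,000,000×27.7 + 10,700,000×18.4 = 1,221,780,000; volume = 47,700,000 m³
After evaporation: salt unchanged = 1,221,780,000; volume = 47,700,000 − 16,200,000 = 31,500,000 m³
S = 1,221,780,000 / 31,500,000 = 38.7867 g/kg

38.79 g/kg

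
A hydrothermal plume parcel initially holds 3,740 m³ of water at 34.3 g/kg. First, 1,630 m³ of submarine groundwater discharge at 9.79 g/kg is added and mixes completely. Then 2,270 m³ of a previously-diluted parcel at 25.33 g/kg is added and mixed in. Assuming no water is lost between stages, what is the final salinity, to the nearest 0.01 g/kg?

26.41 g/kg

By conservation of dissolved salt,
Initial salt = 3,740×34.3 = 128,282
After stage 1: salt = 128,282 + 1,630×9.79 = 144,239.7; volume = 5,370 m³; S = 26.86 g/kg
After stage 2: salt = 144,239.7 + 2,270×25.33 = 201,738.8; volume = 7,640 m³
S = 201,738.8 / 7,640 = 26.4056 g/kg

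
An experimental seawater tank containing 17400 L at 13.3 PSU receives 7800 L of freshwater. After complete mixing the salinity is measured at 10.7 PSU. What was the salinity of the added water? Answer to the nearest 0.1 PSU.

4.9 PSU

Salt balance: 17,400×13.3 + 7,800×S = 25,200×10.7
231,420 + 7,800·S = 269,640
S = (269,640 − 231,420) / 7,800 = 4.9 PSU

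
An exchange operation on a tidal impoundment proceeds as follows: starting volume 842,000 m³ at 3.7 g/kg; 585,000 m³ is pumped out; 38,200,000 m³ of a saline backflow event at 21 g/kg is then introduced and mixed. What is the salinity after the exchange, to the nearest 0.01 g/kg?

Remaining after removal: 257,000 m³ at 3.7 g/kg (salt = 950,900)
After addition: salt = 950,900 + 38,200,000×21 = 803,150,900; volume = 38,457,000 m³
S = 803,150,900 / 38,457,000 = 20.8844 g/kg

20.88 g/kg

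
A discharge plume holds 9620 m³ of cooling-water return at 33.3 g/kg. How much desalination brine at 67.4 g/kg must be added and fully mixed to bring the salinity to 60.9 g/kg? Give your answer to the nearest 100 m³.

Salt balance: 9,620×33.3 + V×67.4 = (9,620+V)×60.9
320,346 + 67.4V = 585,858 + 60.9V
265,512 = 6.5V
V = 40,848 m³

40800 m³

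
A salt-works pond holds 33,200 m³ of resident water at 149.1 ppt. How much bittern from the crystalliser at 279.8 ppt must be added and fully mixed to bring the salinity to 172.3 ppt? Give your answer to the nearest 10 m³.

Salt balance: 33,200×149.1 + V×279.8 = (33,200+V)×172.3
4,950,120 + 279.8V = 5,720,360 + 172.3V
770,240 = 107.5V
V = 7,165.02 m³

7170 m³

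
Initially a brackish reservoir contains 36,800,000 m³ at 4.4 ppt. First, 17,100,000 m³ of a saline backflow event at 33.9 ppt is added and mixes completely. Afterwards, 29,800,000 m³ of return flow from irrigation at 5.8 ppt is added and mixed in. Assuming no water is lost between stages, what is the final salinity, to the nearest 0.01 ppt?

10.93 ppt

Weighted by volume,
Initial salt = 36,800,000×4.4 = 161,920,000
After stage 1: salt = 161,920,000 + 17,100,000×33.9 = 741,610,000; volume = 53,900,000 m³; S = 13.759 ppt
After stage 2: salt = 741,610,000 + 29,800,000×5.8 = 914,450,000; volume = 83,700,000 m³
S = 914,450,000 / 83,700,000 = 10.9253 ppt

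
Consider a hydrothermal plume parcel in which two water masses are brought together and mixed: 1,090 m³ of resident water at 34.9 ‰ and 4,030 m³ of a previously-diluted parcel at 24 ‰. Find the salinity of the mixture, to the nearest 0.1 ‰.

26.3 ‰

By conservation of dissolved salt,
salt = 1,090×34.9 + 4,030×24 = 38,041 + 96,720 = 134,761
volume = 1,090 + 4,030 = 5,120 m³
S = 134,761 / 5,120 = 26.321 ‰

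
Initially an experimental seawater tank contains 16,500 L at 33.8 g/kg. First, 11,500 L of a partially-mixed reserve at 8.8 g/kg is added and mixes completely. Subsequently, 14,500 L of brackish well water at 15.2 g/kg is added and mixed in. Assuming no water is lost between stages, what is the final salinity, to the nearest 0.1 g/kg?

20.7 g/kg

By conservation of dissolved salt,
Initial salt = 16,500×33.8 = 557,700
After stage 1: salt = 557,700 + 11,500×8.8 = 658,900; volume = 28,000 L; S = 23.532 g/kg
After stage 2: salt = 658,900 + 14,500×15.2 = 879,300; volume = 42,500 L
S = 879,300 / 42,500 = 20.6894 g/kg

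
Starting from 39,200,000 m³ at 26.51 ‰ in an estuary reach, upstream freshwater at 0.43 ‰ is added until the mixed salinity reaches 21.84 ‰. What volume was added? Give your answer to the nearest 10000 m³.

Salt balance: 39,200,000×26.51 + V×0.43 = (39,200,000+V)×21.84
1,039,192,000 + 0.43V = 856,128,000 + 21.84V
183,064,000 = 21.41V
V = 8,550,397.01 m³

8550000 m³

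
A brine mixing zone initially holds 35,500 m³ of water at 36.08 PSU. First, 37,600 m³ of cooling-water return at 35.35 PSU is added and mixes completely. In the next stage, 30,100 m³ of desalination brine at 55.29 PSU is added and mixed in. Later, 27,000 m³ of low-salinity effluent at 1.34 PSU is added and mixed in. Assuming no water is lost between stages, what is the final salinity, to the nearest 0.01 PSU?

By conservation of dissolved salt,
Initial salt = 35,500×36.08 = 1,280,840
After stage 1: salt = 1,280,840 + 37,600×35.35 = 2,610,000; volume = 73,100 m³; S = 35.705 PSU
After stage 2: salt = 2,610,000 + 30,100×55.29 = 4,274,229; volume = 103,200 m³; S = 41.417 PSU
After stage 3: salt = 4,274,229 + 27,000×1.34 = 4,310,409; volume = 130,200 m³
S = 4,310,409 / 130,200 = 33.1061 PSU

33.11 PSU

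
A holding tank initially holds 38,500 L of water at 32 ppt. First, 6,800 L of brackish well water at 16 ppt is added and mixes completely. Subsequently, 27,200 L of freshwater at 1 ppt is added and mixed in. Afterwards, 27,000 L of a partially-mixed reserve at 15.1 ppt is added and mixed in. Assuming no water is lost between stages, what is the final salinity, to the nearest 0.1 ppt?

17.8 ppt

Total salt / total volume:
Initial salt = 38,500×32 = 1,232,000
After stage 1: salt = 1,232,000 + 6,800×16 = 1,340,800; volume = 45,300 L; S = 29.598 ppt
After stage 2: salt = 1,340,800 + 27,200×1 = 1,368,000; volume = 72,500 L; S = 18.869 ppt
After stage 3: salt = 1,368,000 + 27,000×15.1 = 1,775,700; volume = 99,500 L
S = 1,775,700 / 99,500 = 17.8462 ppt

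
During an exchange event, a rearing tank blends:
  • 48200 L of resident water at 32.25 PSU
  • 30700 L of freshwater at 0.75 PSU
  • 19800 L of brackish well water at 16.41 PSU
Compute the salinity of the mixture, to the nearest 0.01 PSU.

Conserving salt mass:
salt = 48,200×32.25 + 30,700×0.75 + 19,800×16.41 = 1,554,450 + 23,025 + 324,918 = 1,902,393
volume = 48,200 + 30,700 + 19,800 = 98,700 L
S = 1,902,393 / 98,700 = 19.2745 PSU

19.27 PSU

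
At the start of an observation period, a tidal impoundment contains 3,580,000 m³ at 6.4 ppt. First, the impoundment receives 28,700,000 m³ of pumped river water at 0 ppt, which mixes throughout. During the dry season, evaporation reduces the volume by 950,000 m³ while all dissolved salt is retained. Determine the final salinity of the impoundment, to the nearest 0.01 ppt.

After mixing: salt = 3,580,000×6.4 + 28,700,000×0 = 22,912,000; volume = 32,280,000 m³
After evaporation: salt unchanged = 22,912,000; volume = 32,280,000 − 950,000 = 31,330,000 m³
S = 22,912,000 / 31,330,000 = 0.7313 ppt

0.73 ppt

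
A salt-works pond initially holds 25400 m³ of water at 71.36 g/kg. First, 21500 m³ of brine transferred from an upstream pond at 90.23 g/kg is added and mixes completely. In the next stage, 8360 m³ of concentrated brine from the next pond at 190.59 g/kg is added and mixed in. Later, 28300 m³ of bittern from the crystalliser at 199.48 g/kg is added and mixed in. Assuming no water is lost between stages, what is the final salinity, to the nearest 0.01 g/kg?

131.54 g/kg

Mass of salt is conserved:
Initial salt = 25,400×71.36 = 1,812,544
After stage 1: salt = 1,812,544 + 21,500×90.23 = 3,752,489; volume = 46,900 m³; S = 80.01 g/kg
After stage 2: salt = 3,752,489 + 8,360×190.59 = 5,345,821.4; volume = 55,260 m³; S = 96.739 g/kg
After stage 3: salt = 5,345,821.4 + 28,300×199.48 = 10,991,105.4; volume = 83,560 m³
S = 10,991,105.4 / 83,560 = 131.5355 g/kg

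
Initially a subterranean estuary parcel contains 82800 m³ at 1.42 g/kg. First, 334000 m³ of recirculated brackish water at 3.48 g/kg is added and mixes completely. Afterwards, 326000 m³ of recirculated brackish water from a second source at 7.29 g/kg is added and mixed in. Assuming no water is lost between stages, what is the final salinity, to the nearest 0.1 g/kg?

Mass of salt is conserved:
Initial salt = 82,800×1.42 = 117,576
After stage 1: salt = 117,576 + 334,000×3.48 = 1,279,896; volume = 416,800 m³; S = 3.071 g/kg
After stage 2: salt = 1,279,896 + 326,000×7.29 = 3,656,436; volume = 742,800 m³
S = 3,656,436 / 742,800 = 4.9225 g/kg

4.9 g/kg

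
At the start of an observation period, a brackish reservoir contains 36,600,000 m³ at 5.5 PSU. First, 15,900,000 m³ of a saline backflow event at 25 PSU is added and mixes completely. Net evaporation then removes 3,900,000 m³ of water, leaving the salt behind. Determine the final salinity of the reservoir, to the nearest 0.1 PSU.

After mixing: salt = 36,600,000×5.5 + 15,900,000×25 = 598,800,000; volume = 52,500,000 m³
After evaporation: salt unchanged = 598,800,000; volume = 52,500,000 − 3,900,000 = 48,600,000 m³
S = 598,800,000 / 48,600,000 = 12.321 PSU

12.3 PSU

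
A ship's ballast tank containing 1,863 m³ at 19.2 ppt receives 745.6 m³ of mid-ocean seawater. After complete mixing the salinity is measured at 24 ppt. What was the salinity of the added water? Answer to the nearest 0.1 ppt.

36.0 ppt

Salt balance: 1,863×19.2 + 745.6×S = 2,608.6×24
35,769.6 + 745.6·S = 62,606.4
S = (62,606.4 − 35,769.6) / 745.6 = 35.9936 ppt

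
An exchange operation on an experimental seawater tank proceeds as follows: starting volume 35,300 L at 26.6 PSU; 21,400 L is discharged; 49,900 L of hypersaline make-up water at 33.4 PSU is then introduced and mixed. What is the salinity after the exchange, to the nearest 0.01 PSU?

Remaining after removal: 13,900 L at 26.6 PSU (salt = 369,740)
After addition: salt = 369,740 + 49,900×33.4 = 2,036,400; volume = 63,800 L
S = 2,036,400 / 63,800 = 31.9185 PSU

31.92 PSU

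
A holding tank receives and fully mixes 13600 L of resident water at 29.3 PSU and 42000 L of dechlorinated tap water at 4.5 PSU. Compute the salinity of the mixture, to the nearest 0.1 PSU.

10.6 PSU

By conservation of dissolved salt,
salt = 13,600×29.3 + 42,000×4.5 = 398,480 + 189,000 = 587,480
volume = 13,600 + 42,000 = 55,600 L
S = 587,480 / 55,600 = 10.566 PSU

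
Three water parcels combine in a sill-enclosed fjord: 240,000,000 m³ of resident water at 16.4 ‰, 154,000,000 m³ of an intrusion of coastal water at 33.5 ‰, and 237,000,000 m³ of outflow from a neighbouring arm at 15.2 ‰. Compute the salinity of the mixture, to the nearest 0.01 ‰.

Total salt / total volume:
salt = 240,000,000×16.4 + 154,000,000×33.5 + 237,000,000×15.2 = 3,936,000,000 + 5,159,000,000 + 3,602,400,000 = 12,697,400,000
volume = 240,000,000 + 154,000,000 + 237,000,000 = 631,000,000 m³
S = 12,697,400,000 / 631,000,000 = 20.1227 ‰

20.12 ‰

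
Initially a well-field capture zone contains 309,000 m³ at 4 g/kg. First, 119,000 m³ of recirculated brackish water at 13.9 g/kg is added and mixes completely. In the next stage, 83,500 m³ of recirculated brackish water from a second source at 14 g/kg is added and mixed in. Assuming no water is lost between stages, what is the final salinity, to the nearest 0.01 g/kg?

Mass of salt is conserved:
Initial salt = 309,000×4 = 1,236,000
After stage 1: salt = 1,236,000 + 119,000×13.9 = 2,890,100; volume = 428,000 m³; S = 6.753 g/kg
After stage 2: salt = 2,890,100 + 83,500×14 = 4,059,100; volume = 511,500 m³
S = 4,059,100 / 511,500 = 7.9357 g/kg

7.94 g/kg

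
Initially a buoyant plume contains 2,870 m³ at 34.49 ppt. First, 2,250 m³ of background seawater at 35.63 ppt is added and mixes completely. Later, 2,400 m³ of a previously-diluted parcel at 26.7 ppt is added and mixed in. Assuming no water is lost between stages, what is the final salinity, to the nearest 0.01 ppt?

Total salt / total volume:
Initial salt = 2,870×34.49 = 98,986.3
After stage 1: salt = 98,986.3 + 2,250×35.63 = 179,153.8; volume = 5,120 m³; S = 34.991 ppt
After stage 2: salt = 179,153.8 + 2,400×26.7 = 243,233.8; volume = 7,520 m³
S = 243,233.8 / 7,520 = 32.3449 ppt

32.34 ppt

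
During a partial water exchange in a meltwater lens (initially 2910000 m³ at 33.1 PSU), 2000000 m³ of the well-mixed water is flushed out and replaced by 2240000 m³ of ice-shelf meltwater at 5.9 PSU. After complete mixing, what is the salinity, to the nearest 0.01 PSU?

13.76 PSU

Remaining after removal: 910,000 m³ at 33.1 PSU (salt = 30,121,000)
After addition: salt = 30,121,000 + 2,240,000×5.9 = 43,337,000; volume = 3,150,000 m³
S = 43,337,000 / 3,150,000 = 13.7578 PSU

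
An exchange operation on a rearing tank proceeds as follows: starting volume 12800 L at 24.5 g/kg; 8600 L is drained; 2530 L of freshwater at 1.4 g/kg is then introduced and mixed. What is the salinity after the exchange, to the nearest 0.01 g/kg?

Remaining after removal: 4,200 L at 24.5 g/kg (salt = 102,900)
After addition: salt = 102,900 + 2,530×1.4 = 106,442; volume = 6,730 L
S = 106,442 / 6,730 = 15.816 g/kg

15.82 g/kg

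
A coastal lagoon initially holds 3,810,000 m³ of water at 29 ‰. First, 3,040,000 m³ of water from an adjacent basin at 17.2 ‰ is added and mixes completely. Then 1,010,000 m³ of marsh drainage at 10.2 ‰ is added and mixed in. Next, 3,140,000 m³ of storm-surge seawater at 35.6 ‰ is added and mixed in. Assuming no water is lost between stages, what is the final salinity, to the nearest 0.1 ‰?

25.9 ‰

Total salt / total volume:
Initial salt = 3,810,000×29 = 110,490,000
After stage 1: salt = 110,490,000 + 3,040,000×17.2 = 162,778,000; volume = 6,850,000 m³; S = 23.763 ‰
After stage 2: salt = 162,778,000 + 1,010,000×10.2 = 173,080,000; volume = 7,860,000 m³; S = 22.02 ‰
After stage 3: salt = 173,080,000 + 3,140,000×35.6 = 284,864,000; volume = 11,000,000 m³
S = 284,864,000 / 11,000,000 = 25.8967 ‰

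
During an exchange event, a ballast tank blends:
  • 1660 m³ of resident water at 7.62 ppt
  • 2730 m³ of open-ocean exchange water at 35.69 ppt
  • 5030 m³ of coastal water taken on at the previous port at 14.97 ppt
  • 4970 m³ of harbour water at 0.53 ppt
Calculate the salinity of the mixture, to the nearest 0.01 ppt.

Conserving salt mass:
salt = 1,660×7.62 + 2,730×35.69 + 5,030×14.97 + 4,970×0.53 = 12,649.2 + 97,433.7 + 75,299.1 + 2,634.1 = 188,016.1
volume = 1,660 + 2,730 + 5,030 + 4,970 = 14,390 m³
S = 188,016.1 / 14,390 = 13.0657 ppt

13.07 ppt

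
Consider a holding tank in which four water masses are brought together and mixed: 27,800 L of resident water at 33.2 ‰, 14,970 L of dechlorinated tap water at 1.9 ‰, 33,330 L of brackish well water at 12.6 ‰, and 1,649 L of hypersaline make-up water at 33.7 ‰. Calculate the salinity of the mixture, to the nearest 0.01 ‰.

By conservation of dissolved salt,
salt = 27,800×33.2 + 14,970×1.9 + 33,330×12.6 + 1,649×33.7 = 922,960 + 28,443 + 419,958 + 55,571.3 = 1,426,932.3
volume = 27,800 + 14,970 + 33,330 + 1,649 = 77,749 L
S = 1,426,932.3 / 77,749 = 18.3531 ‰

18.35 ‰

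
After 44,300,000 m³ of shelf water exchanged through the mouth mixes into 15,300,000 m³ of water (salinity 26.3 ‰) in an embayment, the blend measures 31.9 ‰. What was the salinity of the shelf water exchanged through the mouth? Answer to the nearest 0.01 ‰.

Salt balance: 15,300,000×26.3 + 44,300,000×S = 59,600,000×31.9
402,390,000 + 44,300,000·S = 1,901,240,000
S = (1,901,240,000 − 402,390,000) / 44,300,000 = 33.8341 ‰

33.83 ‰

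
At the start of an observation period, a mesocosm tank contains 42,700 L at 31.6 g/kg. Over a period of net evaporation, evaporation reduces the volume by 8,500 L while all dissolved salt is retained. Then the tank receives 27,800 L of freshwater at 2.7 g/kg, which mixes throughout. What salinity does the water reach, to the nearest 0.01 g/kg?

22.97 g/kg

After evaporation: salt = 42,700×31.6 = 1,349,320; volume = 42,700 − 8,500 = 34,200 L
After mixing: salt = 1,349,320 + 27,800×2.7 = 1,424,380; volume = 34,200 + 27,800 = 62,000 L
S = 1,424,380 / 62,000 = 22.9739 g/kg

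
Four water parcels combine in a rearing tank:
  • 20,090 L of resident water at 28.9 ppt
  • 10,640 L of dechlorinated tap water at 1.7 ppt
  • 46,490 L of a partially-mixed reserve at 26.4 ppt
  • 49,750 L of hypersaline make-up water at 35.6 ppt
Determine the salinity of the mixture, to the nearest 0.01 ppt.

28.33 ppt

By conservation of dissolved salt,
salt = 20,090×28.9 + 10,640×1.7 + 46,490×26.4 + 49,750×35.6 = 580,601 + 18,088 + 1,227,336 + 1,771,100 = 3,597,125
volume = 20,090 + 10,640 + 46,490 + 49,750 = 126,970 L
S = 3,597,125 / 126,970 = 28.3305 ppt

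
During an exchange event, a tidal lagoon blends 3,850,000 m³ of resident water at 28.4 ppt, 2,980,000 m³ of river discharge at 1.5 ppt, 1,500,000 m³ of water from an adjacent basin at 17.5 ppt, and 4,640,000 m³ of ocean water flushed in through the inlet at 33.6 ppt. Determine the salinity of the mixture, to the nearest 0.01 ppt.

Salt balance:
salt = 3,850,000×28.4 + 2,980,000×1.5 + 1,500,000×17.5 + 4,640,000×33.6 = 109,340,000 + 4,470,000 + 26,250,000 + 155,904,000 = 295,964,000
volume = 3,850,000 + 2,980,000 + 1,500,000 + 4,640,000 = 12,970,000 m³
S = 295,964,000 / 12,970,000 = 22.8191 ppt

22.82 ppt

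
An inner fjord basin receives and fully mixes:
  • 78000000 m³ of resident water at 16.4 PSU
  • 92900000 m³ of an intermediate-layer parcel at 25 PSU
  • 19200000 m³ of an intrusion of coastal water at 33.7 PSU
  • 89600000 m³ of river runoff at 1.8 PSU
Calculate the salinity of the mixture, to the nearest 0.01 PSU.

Total salt / total volume:
salt = 78,000,000×16.4 + 92,900,000×25 + 19,200,000×33.7 + 89,600,000×1.8 = 1,279,200,000 + 2,322,500,000 + 647,040,000 + 161,280,000 = 4,410,020,000
volume = 78,000,000 + 92,900,000 + 19,200,000 + 89,600,000 = 279,700,000 m³
S = 4,410,020,000 / 279,700,000 = 15.767 PSU

15.77 PSU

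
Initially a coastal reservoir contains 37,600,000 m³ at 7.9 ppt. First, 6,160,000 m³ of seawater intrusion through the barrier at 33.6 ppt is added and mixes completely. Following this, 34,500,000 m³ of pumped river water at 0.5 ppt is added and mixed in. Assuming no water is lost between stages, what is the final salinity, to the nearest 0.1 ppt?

Weighted by volume,
Initial salt = 37,600,000×7.9 = 297,040,000
After stage 1: salt = 297,040,000 + 6,160,000×33.6 = 504,016,000; volume = 43,760,000 m³; S = 11.518 ppt
After stage 2: salt = 504,016,000 + 34,500,000×0.5 = 521,266,000; volume = 78,260,000 m³
S = 521,266,000 / 78,260,000 = 6.6607 ppt

6.7 ppt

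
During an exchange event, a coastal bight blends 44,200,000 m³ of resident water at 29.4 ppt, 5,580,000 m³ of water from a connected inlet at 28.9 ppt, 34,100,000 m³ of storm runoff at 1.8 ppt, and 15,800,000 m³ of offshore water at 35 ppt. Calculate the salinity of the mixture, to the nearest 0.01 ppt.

20.82 ppt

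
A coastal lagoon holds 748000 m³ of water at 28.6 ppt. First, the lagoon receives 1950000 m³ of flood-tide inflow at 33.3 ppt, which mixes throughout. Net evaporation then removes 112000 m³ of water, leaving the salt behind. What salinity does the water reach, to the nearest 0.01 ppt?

33.38 ppt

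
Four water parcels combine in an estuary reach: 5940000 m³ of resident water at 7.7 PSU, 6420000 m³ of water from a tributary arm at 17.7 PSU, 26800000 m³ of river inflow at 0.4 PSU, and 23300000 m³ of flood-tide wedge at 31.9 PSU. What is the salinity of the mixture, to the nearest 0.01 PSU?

Salt balance:
salt = 5,940,000×7.7 + 6,420,000×17.7 + 26,800,000×0.4 + 23,300,000×31.9 = 45,738,000 + 113,634,000 + 10,720,000 + 743,270,000 = 913,362,000
volume = 5,940,000 + 6,420,000 + 26,800,000 + 23,300,000 = 62,460,000 m³
S = 913,362,000 / 62,460,000 = 14.6232 PSU

14.62 PSU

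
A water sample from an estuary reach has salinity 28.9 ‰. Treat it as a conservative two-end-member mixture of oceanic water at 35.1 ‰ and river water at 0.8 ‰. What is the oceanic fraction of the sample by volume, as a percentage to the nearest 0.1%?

Let g be the oceanic fraction. Salt balance per unit volume:
g×35.1 + (1−g)×0.8 = 28.9
g = (28.9 − 0.8) / (35.1 − 0.8) = 28.1/34.3 = 0.8192

81.9%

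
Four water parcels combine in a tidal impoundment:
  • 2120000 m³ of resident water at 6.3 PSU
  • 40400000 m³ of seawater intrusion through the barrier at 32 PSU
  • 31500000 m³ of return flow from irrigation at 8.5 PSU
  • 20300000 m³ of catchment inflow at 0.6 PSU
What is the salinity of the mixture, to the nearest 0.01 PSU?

Conserving salt mass:
salt = 2,120,000×6.3 + 40,400,000×32 + 31,500,000×8.5 + 20,300,000×0.6 = 13,356,000 + 1,292,800,000 + 267,750,000 + 12,180,000 = 1,586,086,000
volume = 2,120,000 + 40,400,000 + 31,500,000 + 20,300,000 = 94,320,000 m³
S = 1,586,086,000 / 94,320,000 = 16.816 PSU

16.82 PSU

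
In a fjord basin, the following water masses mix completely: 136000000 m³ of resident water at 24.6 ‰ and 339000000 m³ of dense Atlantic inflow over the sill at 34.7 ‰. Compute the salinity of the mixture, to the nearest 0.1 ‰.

31.8 ‰

Total salt / total volume:
salt = 136,000,000×24.6 + 339,000,000×34.7 = 3,345,600,000 + 11,763,300,000 = 15,108,900,000
volume = 136,000,000 + 339,000,000 = 475,000,000 m³
S = 15,108,900,000 / 475,000,000 = 31.808 ‰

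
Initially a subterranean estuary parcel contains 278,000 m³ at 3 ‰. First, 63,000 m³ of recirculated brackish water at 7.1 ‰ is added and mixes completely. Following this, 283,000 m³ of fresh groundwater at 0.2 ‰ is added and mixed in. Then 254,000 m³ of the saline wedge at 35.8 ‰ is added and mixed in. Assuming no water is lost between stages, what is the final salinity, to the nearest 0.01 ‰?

Weighted by volume,
Initial salt = 278,000×3 = 834,000
After stage 1: salt = 834,000 + 63,000×7.1 = 1,281,300; volume = 341,000 m³; S = 3.757 ‰
After stage 2: salt = 1,281,300 + 283,000×0.2 = 1,337,900; volume = 624,000 m³; S = 2.144 ‰
After stage 3: salt = 1,337,900 + 254,000×35.8 = 10,431,100; volume = 878,000 m³
S = 10,431,100 / 878,000 = 11.8805 ‰

11.88 ‰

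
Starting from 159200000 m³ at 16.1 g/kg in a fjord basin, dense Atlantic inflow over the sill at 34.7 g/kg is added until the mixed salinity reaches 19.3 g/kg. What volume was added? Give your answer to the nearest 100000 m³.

Salt balance: 159,200,000×16.1 + V×34.7 = (159,200,000+V)×19.3
2,563,120,000 + 34.7V = 3,072,560,000 + 19.3V
509,440,000 = 15.4V
V = 33,080,519.48 m³

33100000 m³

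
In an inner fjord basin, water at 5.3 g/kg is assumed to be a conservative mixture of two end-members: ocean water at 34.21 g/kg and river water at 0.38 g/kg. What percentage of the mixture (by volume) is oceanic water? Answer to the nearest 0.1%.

14.5%

Let g be the oceanic fraction. Salt balance per unit volume:
g×34.21 + (1−g)×0.38 = 5.3
g = (5.3 − 0.38) / (34.21 − 0.38) = 4.92/33.83 = 0.1454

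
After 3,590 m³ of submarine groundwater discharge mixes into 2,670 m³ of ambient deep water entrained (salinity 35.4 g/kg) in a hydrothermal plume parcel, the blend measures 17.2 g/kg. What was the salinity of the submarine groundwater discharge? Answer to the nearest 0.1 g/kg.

3.7 g/kg

Salt balance: 2,670×35.4 + 3,590×S = 6,260×17.2
94,518 + 3,590·S = 107,672
S = (107,672 − 94,518) / 3,590 = 3.6641 g/kg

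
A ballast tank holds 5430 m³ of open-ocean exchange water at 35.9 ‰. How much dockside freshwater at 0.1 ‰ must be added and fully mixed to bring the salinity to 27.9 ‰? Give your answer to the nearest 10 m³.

Salt balance: 5,430×35.9 + V×0.1 = (5,430+V)×27.9
194,937 + 0.1V = 151,497 + 27.9V
43,440 = 27.8V
V = 1,562.59 m³

1560 m³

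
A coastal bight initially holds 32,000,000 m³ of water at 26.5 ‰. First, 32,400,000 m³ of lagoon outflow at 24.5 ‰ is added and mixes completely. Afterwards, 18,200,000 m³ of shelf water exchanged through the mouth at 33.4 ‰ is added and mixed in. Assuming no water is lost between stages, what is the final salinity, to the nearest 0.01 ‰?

27.24 ‰

By conservation of dissolved salt,
Initial salt = 32,000,000×26.5 = 848,000,000
After stage 1: salt = 848,000,000 + 32,400,000×24.5 = 1,641,800,000; volume = 64,400,000 m³; S = 25.494 ‰
After stage 2: salt = 1,641,800,000 + 18,200,000×33.4 = 2,249,680,000; volume = 82,600,000 m³
S = 2,249,680,000 / 82,600,000 = 27.2358 ‰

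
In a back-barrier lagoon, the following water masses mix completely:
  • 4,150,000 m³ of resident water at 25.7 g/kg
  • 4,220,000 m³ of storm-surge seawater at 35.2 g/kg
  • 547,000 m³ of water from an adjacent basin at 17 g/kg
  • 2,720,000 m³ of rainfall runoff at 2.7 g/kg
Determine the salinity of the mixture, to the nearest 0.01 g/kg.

23.36 g/kg

Mass of salt is conserved:
salt = 4,150,000×25.7 + 4,220,000×35.2 + 547,000×17 + 2,720,000×2.7 = 106,655,000 + 148,544,000 + 9,299,000 + 7,344,000 = 271,842,000
volume = 4,150,000 + 4,220,000 + 547,000 + 2,720,000 = 11,637,000 m³
S = 271,842,000 / 11,637,000 = 23.3601 g/kg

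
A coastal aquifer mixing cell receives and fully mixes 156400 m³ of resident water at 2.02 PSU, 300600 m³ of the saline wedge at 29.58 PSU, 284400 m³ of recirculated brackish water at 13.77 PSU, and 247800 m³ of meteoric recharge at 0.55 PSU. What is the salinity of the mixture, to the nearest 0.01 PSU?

13.40 PSU

Weighted by volume,
salt = 156,400×2.02 + 300,600×29.58 + 284,400×13.77 + 247,800×0.55 = 315,928 + 8,891,748 + 3,916,188 + 136,290 = 13,260,154
volume = 156,400 + 300,600 + 284,400 + 247,800 = 989,200 m³
S = 13,260,154 / 989,200 = 13.4049 PSU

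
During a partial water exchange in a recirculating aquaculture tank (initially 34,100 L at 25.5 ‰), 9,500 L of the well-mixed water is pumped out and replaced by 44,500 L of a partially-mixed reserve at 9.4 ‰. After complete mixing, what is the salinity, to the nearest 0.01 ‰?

15.13 ‰

Remaining after removal: 24,600 L at 25.5 ‰ (salt = 627,300)
After addition: salt = 627,300 + 44,500×9.4 = 1,045,600; volume = 69,100 L
S = 1,045,600 / 69,100 = 15.1317 ‰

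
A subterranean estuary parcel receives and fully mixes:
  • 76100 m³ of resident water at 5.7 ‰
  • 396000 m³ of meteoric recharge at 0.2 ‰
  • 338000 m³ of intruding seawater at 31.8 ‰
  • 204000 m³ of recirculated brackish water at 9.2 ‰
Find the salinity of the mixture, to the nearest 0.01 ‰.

Weighted by volume,
salt = 76,100×5.7 + 396,000×0.2 + 338,000×31.8 + 204,000×9.2 = 433,770 + 79,200 + 10,748,400 + 1,876,800 = 13,138,170
volume = 76,100 + 396,000 + 338,000 + 204,000 = 1,014,100 m³
S = 13,138,170 / 1,014,100 = 12.9555 ‰

12.96 ‰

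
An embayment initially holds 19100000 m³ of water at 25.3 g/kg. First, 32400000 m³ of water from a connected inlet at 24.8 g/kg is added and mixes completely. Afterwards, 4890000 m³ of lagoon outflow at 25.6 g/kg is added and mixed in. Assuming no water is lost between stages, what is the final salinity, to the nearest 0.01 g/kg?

25.04 g/kg

Total salt / total volume:
Initial salt = 19,100,000×25.3 = 483,230,000
After stage 1: salt = 483,230,000 + 32,400,000×24.8 = 1,286,750,000; volume = 51,500,000 m³; S = 24.985 g/kg
After stage 2: salt = 1,286,750,000 + 4,890,000×25.6 = 1,411,934,000; volume = 56,390,000 m³
S = 1,411,934,000 / 56,390,000 = 25.0387 g/kg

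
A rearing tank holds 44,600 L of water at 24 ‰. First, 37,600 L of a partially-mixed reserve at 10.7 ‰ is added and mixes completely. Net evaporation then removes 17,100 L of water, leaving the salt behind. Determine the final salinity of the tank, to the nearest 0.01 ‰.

After mixing: salt = 44,600×24 + 37,600×10.7 = 1,472,720; volume = 82,200 L
After evaporation: salt unchanged = 1,472,720; volume = 82,200 − 17,100 = 65,100 L
S = 1,472,720 / 65,100 = 22.6224 ‰

22.62 ‰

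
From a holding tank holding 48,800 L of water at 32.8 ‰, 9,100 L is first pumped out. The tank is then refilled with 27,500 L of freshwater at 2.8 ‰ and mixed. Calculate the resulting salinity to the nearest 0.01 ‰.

Remaining after removal: 39,700 L at 32.8 ‰ (salt = 1,302,160)
After addition: salt = 1,302,160 + 27,500×2.8 = 1,379,160; volume = 67,200 L
S = 1,379,160 / 67,200 = 20.5232 ‰

20.52 ‰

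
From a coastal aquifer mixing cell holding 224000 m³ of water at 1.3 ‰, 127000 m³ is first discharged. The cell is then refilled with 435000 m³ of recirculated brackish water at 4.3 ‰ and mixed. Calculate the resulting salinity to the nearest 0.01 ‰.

3.75 ‰

Remaining after removal: 97,000 m³ at 1.3 ‰ (salt = 126,100)
After addition: salt = 126,100 + 435,000×4.3 = 1,996,600; volume = 532,000 m³
S = 1,996,600 / 532,000 = 3.753 ‰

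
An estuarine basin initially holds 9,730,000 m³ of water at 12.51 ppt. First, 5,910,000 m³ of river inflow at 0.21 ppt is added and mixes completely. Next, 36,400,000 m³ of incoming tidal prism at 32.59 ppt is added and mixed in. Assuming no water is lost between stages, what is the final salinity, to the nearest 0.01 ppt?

Total salt / total volume:
Initial salt = 9,730,000×12.51 = 121,722,300
After stage 1: salt = 121,722,300 + 5,910,000×0.21 = 122,963,400; volume = 15,640,000 m³; S = 7.862 ppt
After stage 2: salt = 122,963,400 + 36,400,000×32.59 = 1,309,239,400; volume = 52,040,000 m³
S = 1,309,239,400 / 52,040,000 = 25.1583 ppt

25.16 ppt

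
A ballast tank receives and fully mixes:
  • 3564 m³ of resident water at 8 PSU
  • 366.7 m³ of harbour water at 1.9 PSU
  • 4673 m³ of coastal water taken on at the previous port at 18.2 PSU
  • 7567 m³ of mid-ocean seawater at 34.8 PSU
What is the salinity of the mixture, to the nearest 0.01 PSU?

23.35 PSU

Weighted by volume,
salt = 3,564×8 + 366.7×1.9 + 4,673×18.2 + 7,567×34.8 = 28,512 + 696.73 + 85,048.6 + 263,331.6 = 377,588.93
volume = 3,564 + 366.7 + 4,673 + 7,567 = 16,170.7 m³
S = 377,588.93 / 16,170.7 = 23.3502 PSU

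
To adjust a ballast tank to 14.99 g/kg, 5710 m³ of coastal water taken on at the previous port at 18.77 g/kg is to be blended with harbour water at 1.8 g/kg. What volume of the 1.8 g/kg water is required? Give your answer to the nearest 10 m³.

1640 m³

Salt balance: 5,710×18.77 + V×1.8 = (5,710+V)×14.99
107,176.7 + 1.8V = 85,592.9 + 14.99V
21,583.8 = 13.19V
V = 1,636.38 m³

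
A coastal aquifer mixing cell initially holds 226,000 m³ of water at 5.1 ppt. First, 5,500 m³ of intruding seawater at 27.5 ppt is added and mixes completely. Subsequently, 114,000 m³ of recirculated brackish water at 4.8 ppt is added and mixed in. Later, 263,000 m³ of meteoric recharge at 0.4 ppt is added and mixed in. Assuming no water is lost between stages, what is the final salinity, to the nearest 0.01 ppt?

3.21 ppt

Total salt / total volume:
Initial salt = 226,000×5.1 = 1,152,600
After stage 1: salt = 1,152,600 + 5,500×27.5 = 1,303,850; volume = 231,500 m³; S = 5.632 ppt
After stage 2: salt = 1,303,850 + 114,000×4.8 = 1,851,050; volume = 345,500 m³; S = 5.358 ppt
After stage 3: salt = 1,851,050 + 263,000×0.4 = 1,956,250; volume = 608,500 m³
S = 1,956,250 / 608,500 = 3.2149 ppt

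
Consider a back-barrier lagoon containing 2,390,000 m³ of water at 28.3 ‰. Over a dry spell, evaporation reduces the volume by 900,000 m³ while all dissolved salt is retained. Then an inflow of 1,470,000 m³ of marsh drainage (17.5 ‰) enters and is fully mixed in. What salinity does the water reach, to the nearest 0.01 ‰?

31.54 ‰

After evaporation: salt = 2,390,000×28.3 = 67,637,000; volume = 2,390,000 − 900,000 = 1,490,000 m³
After mixing: salt = 67,637,000 + 1,470,000×17.5 = 93,362,000; volume = 1,490,000 + 1,470,000 = 2,960,000 m³
S = 93,362,000 / 2,960,000 = 31.5412 ‰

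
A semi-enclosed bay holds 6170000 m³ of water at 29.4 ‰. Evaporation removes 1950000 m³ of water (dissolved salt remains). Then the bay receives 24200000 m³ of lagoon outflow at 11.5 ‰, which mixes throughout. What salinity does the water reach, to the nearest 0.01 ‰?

16.18 ‰

After evaporation: salt = 6,170,000×29.4 = 181,398,000; volume = 6,170,000 − 1,950,000 = 4,220,000 m³
After mixing: salt = 181,398,000 + 24,200,000×11.5 = 459,698,000; volume = 4,220,000 + 24,200,000 = 28,420,000 m³
S = 459,698,000 / 28,420,000 = 16.1752 ‰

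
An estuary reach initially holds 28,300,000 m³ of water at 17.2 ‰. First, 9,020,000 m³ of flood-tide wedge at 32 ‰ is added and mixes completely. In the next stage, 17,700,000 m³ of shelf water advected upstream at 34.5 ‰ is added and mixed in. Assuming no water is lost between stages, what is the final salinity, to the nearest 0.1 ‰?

Mass of salt is conserved:
Initial salt = 28,300,000×17.2 = 486,760,000
After stage 1: salt = 486,760,000 + 9,020,000×32 = 775,400,000; volume = 37,320,000 m³; S = 20.777 ‰
After stage 2: salt = 775,400,000 + 17,700,000×34.5 = 1,386,050,000; volume = 55,020,000 m³
S = 1,386,050,000 / 55,020,000 = 25.1917 ‰

25.2 ‰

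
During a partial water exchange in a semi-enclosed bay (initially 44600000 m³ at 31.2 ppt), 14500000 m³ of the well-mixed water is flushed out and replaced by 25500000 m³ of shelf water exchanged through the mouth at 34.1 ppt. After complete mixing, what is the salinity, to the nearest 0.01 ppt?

32.53 ppt

Remaining after removal: 30,100,000 m³ at 31.2 ppt (salt = 939,120,000)
After addition: salt = 939,120,000 + 25,500,000×34.1 = 1,808,670,000; volume = 55,600,000 m³
S = 1,808,670,000 / 55,600,000 = 32.53 ppt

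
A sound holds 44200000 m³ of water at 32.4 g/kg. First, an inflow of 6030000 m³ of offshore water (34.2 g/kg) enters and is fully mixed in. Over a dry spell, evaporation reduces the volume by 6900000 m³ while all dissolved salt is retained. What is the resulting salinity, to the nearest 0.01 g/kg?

After mixing: salt = 44,200,000×32.4 + 6,030,000×34.2 = 1,638,306,000; volume = 50,230,000 m³
After evaporation: salt unchanged = 1,638,306,000; volume = 50,230,000 − 6,900,000 = 43,330,000 m³
S = 1,638,306,000 / 43,330,000 = 37.81 g/kg

37.81 g/kg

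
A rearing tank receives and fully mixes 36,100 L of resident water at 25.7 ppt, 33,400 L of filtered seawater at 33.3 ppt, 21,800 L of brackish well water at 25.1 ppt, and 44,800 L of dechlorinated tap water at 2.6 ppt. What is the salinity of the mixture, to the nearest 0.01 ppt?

19.87 ppt

Weighted by volume,
salt = 36,100×25.7 + 33,400×33.3 + 21,800×25.1 + 44,800×2.6 = 927,770 + 1,112,220 + 547,180 + 116,480 = 2,703,650
volume = 36,100 + 33,400 + 21,800 + 44,800 = 136,100 L
S = 2,703,650 / 136,100 = 19.8652 ppt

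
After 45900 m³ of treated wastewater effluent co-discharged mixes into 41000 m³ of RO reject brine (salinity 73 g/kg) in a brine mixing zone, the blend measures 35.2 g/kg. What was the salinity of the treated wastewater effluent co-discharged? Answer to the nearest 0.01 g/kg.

1.44 g/kg

Salt balance: 41,000×73 + 45,900×S = 86,900×35.2
2,993,000 + 45,900·S = 3,058,880
S = (3,058,880 − 2,993,000) / 45,900 = 1.4353 g/kg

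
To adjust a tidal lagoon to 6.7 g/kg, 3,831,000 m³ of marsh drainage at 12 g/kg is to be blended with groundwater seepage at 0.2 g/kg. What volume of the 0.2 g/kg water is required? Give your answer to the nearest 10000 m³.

Salt balance: 3,831,000×12 + V×0.2 = (3,831,000+V)×6.7
45,972,000 + 0.2V = 25,667,700 + 6.7V
20,304,300 = 6.5V
V = 3,123,738.46 m³

3120000 m³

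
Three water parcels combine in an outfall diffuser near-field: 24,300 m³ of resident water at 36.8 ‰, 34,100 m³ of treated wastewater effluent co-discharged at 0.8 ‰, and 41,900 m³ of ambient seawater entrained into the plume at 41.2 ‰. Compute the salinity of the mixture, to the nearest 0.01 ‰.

Total salt / total volume:
salt = 24,300×36.8 + 34,100×0.8 + 41,900×41.2 = 894,240 + 27,280 + 1,726,280 = 2,647,800
volume = 24,300 + 34,100 + 41,900 = 100,300 m³
S = 2,647,800 / 100,300 = 26.3988 ‰

26.40 ‰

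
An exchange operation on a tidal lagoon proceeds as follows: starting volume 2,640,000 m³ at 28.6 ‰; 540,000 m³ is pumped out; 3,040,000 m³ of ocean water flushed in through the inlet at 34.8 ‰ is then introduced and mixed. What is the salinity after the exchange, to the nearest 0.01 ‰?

32.27 ‰

Remaining after removal: 2,100,000 m³ at 28.6 ‰ (salt = 60,060,000)
After addition: salt = 60,060,000 + 3,040,000×34.8 = 165,852,000; volume = 5,140,000 m³
S = 165,852,000 / 5,140,000 = 32.2669 ‰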